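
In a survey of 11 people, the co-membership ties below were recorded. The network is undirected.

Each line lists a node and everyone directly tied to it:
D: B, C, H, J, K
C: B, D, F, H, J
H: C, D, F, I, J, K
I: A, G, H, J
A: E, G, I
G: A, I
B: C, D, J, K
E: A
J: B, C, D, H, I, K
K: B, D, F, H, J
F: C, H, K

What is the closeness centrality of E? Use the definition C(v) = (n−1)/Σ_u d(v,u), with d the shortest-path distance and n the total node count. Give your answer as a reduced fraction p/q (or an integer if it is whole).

Distances from E: A:1, B:4, C:4, D:4, F:4, G:2, H:3, I:2, J:3, K:4. Sum = 31.
n = 11, so closeness = 10/31.

10/31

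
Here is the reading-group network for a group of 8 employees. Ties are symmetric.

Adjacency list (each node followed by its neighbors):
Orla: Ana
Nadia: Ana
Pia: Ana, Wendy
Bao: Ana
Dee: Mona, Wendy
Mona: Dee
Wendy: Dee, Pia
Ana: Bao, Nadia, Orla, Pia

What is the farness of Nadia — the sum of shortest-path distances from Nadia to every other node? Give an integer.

Distances from Nadia: Ana:1, Bao:2, Dee:4, Mona:5, Orla:2, Pia:2, Wendy:3.
Sum = 1 + 2 + 4 + 5 + 2 + 2 + 3 = 19.

19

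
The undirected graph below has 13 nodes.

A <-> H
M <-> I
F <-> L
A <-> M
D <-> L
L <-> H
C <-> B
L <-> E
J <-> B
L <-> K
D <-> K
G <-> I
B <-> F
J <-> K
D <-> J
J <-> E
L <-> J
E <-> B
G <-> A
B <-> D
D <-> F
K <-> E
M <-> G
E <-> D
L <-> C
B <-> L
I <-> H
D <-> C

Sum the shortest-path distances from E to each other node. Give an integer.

25

Distances from E: A:3, B:1, C:2, D:1, F:2, G:4, H:2, I:3, J:1, K:1, L:1, M:4.
Sum = 3 + 1 + 2 + 1 + 2 + 4 + 2 + 3 + 1 + 1 + 1 + 4 = 25.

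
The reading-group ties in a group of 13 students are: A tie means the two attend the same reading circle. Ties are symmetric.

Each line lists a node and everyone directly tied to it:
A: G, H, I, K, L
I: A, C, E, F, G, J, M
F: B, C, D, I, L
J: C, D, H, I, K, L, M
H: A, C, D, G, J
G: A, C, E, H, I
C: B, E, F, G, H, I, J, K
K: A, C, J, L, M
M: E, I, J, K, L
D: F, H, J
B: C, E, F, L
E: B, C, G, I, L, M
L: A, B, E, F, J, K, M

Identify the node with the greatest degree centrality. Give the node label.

Degrees — A:5, B:4, C:8, D:3, E:6, F:5, G:5, H:5, I:7, J:7, K:5, L:7, M:5.
The maximum is 8, attained only by C.

C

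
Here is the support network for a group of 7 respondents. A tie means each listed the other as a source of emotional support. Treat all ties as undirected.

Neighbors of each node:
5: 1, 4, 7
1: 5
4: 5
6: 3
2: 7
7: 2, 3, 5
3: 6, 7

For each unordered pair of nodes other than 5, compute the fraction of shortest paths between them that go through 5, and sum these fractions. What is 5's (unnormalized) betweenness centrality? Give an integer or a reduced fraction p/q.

Pairs whose geodesics pass through 5 — 3–4: 1; 3–1: 1; 6–4: 1; 6–1: 1; 7–4: 1; 7–1: 1; 4–1: 1; 4–2: 1; 1–2: 1.
All other pairs contribute 0.
Summing the contributions gives betweenness(5) = 9.

9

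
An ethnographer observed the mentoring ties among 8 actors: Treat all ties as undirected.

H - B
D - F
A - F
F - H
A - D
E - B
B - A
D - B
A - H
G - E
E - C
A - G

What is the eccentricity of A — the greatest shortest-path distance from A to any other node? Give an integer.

Distances from A: B:1, C:3, D:1, E:2, F:1, G:1, H:1.
The largest is 3 (to C), so the eccentricity of A is 3.

3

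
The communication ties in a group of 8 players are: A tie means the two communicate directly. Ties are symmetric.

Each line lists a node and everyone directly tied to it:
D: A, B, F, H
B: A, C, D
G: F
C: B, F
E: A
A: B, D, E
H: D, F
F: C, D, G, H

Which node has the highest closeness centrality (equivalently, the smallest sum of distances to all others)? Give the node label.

Farness (sum of distances to all others) for each node — A:12, B:12, C:13, D:10, E:18, F:11, G:17, H:13.
The smallest farness is 10, for D, so D has the highest closeness.

D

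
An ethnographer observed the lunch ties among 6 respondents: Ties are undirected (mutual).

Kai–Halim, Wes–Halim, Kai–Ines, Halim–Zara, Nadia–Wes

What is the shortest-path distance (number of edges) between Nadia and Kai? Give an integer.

One shortest route is Nadia – Wes – Halim – Kai, which uses 3 edges, and at distance 2 from Nadia we only reach {Halim}, which does not include Kai. So d(Nadia,Kai) = 3.

3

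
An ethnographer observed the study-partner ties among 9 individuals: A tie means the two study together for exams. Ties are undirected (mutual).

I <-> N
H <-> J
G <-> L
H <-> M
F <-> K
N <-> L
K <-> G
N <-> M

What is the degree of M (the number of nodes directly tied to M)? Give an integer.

2

M is directly tied to H and N. That is 2 neighbors, so the degree of M is 2.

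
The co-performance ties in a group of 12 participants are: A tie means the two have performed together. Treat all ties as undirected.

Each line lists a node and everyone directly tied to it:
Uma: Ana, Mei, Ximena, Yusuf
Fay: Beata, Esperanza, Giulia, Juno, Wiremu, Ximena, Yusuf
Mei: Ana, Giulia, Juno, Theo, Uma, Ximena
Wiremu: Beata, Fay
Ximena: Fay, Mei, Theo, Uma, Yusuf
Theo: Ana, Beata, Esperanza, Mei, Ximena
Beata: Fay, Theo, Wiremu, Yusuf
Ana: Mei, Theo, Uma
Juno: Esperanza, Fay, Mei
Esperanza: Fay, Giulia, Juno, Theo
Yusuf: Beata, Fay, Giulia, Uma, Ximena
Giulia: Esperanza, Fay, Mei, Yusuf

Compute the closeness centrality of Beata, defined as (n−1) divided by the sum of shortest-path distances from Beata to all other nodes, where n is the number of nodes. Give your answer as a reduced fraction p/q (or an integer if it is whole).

11/18

Distances from Beata: Ana:2, Esperanza:2, Fay:1, Giulia:2, Juno:2, Mei:2, Theo:1, Uma:2, Wiremu:1, Ximena:2, Yusuf:1. Sum = 18.
n = 12, so closeness = 11/18.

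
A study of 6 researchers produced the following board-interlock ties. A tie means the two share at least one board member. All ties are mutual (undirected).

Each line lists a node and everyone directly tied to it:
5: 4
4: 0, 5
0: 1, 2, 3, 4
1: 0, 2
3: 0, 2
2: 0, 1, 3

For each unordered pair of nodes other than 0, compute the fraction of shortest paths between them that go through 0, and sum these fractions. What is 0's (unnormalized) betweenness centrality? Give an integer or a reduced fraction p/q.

Pairs whose geodesics pass through 0 — 4–2: 1; 4–3: 1; 4–1: 1; 5–2: 1; 5–3: 1; 5–1: 1; 3–1: 1/2.
All other pairs contribute 0.
Summing the contributions gives betweenness(0) = 13/2.

13/2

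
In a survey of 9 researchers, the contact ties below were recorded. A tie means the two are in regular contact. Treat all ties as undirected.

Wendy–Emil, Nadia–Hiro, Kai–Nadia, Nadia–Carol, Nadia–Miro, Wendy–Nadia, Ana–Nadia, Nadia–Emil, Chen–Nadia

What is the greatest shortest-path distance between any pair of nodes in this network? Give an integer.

Eccentricity of each node (its greatest distance to any other): Ana:2, Carol:2, Chen:2, Emil:2, Hiro:2, Kai:2, Miro:2, Nadia:1, Wendy:2.
The maximum eccentricity is 2, realized for instance by the pair Carol–Emil via Carol – Nadia – Emil. So the diameter is 2.

2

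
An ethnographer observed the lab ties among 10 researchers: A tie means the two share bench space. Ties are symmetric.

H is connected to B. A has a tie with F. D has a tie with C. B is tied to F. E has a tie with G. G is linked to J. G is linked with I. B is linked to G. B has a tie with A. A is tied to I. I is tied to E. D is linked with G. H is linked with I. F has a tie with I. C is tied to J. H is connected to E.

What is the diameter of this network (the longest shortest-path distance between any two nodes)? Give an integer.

4

Eccentricity of each node (its greatest distance to any other): A:4, B:3, C:4, D:3, E:3, F:4, G:2, H:4, I:3, J:3.
The maximum eccentricity is 4, realized for instance by the pair A–C via A – I – G – D – C. So the diameter is 4.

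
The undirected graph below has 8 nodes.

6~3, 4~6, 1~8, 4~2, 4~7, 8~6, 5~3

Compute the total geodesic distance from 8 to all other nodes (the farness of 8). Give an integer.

Distances from 8: 1:1, 2:3, 3:2, 4:2, 5:3, 6:1, 7:3.
Sum = 1 + 3 + 2 + 2 + 3 + 1 + 3 = 15.

15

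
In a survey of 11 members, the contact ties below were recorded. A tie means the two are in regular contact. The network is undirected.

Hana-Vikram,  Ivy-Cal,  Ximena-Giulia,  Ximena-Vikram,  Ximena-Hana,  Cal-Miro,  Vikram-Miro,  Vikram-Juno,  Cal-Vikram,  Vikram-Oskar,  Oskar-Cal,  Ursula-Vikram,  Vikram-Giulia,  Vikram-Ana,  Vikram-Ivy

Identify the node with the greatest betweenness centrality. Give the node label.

Unnormalized betweenness of each node: Ana:0, Cal:3/2, Giulia:0, Hana:0, Ivy:0, Juno:0, Miro:0, Oskar:0, Ursula:0, Vikram:38, Ximena:1/2.
Vikram has the largest value, 38, making it the main broker — the node through which the most shortest paths run.

Vikram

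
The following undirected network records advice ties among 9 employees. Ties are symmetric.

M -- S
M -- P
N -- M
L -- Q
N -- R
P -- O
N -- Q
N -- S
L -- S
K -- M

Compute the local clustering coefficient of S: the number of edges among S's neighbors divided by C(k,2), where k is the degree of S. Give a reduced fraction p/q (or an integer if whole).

1/3

S's neighbors: L, M, and N (k = 3).
Possible neighbor pairs: C(3,2) = 3. Edges among them: M–N → e = 1.
Clustering(S) = 1/3.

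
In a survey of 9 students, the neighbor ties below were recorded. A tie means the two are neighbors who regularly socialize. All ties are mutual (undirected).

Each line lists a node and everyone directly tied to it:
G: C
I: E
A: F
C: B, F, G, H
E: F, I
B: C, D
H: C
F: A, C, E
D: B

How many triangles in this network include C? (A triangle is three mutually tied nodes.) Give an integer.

0

C's neighbors are B, F, G, and H, but none of them are tied to each other, so no triangle contains C.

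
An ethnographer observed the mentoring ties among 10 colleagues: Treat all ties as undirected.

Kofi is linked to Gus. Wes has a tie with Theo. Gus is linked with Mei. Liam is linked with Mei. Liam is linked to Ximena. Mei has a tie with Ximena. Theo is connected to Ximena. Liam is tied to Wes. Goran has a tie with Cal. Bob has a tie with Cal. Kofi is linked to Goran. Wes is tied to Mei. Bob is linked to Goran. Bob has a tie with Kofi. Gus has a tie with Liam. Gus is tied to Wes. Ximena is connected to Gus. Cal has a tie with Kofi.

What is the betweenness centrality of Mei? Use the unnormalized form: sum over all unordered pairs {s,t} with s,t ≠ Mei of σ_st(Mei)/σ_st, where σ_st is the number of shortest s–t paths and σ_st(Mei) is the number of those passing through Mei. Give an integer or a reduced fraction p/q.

Pairs whose geodesics pass through Mei — Ximena–Wes: 1/4.
All other pairs contribute 0.
Summing the contributions gives betweenness(Mei) = 1/4.

1/4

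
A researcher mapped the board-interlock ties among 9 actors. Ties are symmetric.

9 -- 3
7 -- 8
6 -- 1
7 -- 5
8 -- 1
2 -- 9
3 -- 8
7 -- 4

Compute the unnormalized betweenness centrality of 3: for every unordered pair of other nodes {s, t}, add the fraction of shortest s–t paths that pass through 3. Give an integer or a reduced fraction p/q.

12

Pairs whose geodesics pass through 3 — 8–2: 1; 8–9: 1; 5–2: 1; 5–9: 1; 4–2: 1; 4–9: 1; 2–6: 1; 2–1: 1; 2–7: 1; 9–6: 1; 9–1: 1; 9–7: 1.
All other pairs contribute 0.
Summing the contributions gives betweenness(3) = 12.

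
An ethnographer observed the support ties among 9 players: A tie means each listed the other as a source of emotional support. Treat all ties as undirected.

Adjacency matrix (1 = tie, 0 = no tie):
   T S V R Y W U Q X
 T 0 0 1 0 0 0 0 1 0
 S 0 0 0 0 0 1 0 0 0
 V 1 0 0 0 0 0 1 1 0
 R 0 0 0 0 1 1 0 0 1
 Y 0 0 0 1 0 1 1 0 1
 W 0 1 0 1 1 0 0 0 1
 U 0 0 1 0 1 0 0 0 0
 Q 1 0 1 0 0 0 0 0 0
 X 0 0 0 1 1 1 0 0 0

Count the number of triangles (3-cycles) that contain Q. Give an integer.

1

Q's neighbors: T and V.
Neighbor pairs that are themselves tied: Q–T–V. Each forms one triangle with Q, for 1 in total.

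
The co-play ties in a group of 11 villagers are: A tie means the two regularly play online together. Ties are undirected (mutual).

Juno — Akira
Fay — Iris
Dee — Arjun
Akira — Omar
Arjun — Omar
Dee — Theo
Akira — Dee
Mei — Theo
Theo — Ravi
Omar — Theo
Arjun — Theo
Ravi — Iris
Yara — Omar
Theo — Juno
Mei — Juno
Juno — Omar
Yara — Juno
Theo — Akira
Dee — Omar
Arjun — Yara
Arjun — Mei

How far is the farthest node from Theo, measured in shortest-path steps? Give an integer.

3

Distances from Theo: Akira:1, Arjun:1, Dee:1, Fay:3, Iris:2, Juno:1, Mei:1, Omar:1, Ravi:1, Yara:2.
The largest is 3 (to Fay), so the eccentricity of Theo is 3.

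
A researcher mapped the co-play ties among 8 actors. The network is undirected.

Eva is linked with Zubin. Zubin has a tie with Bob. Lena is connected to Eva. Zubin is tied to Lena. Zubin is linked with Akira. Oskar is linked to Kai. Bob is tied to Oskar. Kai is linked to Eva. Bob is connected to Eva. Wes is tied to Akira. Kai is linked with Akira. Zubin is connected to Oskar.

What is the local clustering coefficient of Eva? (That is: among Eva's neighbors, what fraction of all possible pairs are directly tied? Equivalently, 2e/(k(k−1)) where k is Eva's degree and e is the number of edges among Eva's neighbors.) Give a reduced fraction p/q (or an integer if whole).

1/3

Eva's neighbors: Bob, Kai, Lena, and Zubin (k = 4).
Possible neighbor pairs: C(4,2) = 6. Edges among them: Bob–Zubin, Lena–Zubin → e = 2.
Clustering(Eva) = 2/6 = 1/3.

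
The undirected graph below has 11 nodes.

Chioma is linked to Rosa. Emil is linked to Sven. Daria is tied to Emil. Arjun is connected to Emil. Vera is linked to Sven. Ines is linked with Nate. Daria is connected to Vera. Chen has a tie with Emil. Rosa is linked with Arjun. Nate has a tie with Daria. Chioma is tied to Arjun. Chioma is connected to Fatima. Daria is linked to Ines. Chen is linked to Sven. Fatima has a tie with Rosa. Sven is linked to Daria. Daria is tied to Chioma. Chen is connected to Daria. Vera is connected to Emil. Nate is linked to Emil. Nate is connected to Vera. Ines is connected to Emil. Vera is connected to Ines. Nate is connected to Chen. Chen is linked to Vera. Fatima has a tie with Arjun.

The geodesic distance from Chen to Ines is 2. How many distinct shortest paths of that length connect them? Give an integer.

4

The shortest distance is 2. The length-2 paths are: Chen–Vera–Ines; Chen–Emil–Ines; Chen–Nate–Ines; Chen–Daria–Ines.
That gives 4 distinct shortest paths.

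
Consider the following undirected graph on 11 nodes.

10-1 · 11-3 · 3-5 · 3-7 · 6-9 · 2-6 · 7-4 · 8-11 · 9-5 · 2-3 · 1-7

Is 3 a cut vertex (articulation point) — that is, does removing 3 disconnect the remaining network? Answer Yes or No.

Removing 3 leaves {1, 4, 7, and 10} with no path to {2, 5, 6, and 9}, so the network splits into 3 components. 3 is a cut vertex.

Yes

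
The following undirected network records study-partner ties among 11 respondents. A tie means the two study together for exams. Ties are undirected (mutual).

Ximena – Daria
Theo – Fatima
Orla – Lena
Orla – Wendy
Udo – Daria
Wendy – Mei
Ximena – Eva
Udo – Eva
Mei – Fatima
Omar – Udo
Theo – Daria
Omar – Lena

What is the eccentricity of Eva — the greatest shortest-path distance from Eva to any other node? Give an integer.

Distances from Eva: Daria:2, Fatima:4, Lena:3, Mei:5, Omar:2, Orla:4, Theo:3, Udo:1, Wendy:5, Ximena:1.
The largest is 5 (to Wendy and Mei), so the eccentricity of Eva is 5.

5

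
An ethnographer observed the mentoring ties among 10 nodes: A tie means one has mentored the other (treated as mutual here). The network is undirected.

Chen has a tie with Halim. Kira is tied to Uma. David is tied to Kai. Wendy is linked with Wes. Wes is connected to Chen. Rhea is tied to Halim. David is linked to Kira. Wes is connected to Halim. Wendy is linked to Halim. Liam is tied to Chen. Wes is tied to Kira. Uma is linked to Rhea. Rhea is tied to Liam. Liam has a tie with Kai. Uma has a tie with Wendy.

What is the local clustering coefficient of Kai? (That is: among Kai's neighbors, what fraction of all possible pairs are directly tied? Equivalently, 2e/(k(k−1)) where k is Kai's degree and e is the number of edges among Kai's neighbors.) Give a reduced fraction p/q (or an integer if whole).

Kai's neighbors: David and Liam (k = 2).
Possible neighbor pairs: C(2,2) = 1. Edges among them: none → e = 0.
Clustering(Kai) = 0/1.

0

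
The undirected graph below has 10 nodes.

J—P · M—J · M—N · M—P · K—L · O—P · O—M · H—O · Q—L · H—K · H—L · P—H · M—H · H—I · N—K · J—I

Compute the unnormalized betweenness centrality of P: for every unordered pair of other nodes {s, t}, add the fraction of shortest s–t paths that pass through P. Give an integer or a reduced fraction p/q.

Pairs whose geodesics pass through P — K–J: 1/4; O–J: 1/2; H–J: 1/3; L–J: 1/3; Q–J: 1/3.
All other pairs contribute 0.
Summing the contributions gives betweenness(P) = 7/4.

7/4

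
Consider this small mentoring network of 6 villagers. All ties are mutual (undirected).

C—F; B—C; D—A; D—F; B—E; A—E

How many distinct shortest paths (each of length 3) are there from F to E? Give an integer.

The shortest distance is 3. The length-3 paths are: F–C–B–E; F–D–A–E.
That gives 2 distinct shortest paths.

2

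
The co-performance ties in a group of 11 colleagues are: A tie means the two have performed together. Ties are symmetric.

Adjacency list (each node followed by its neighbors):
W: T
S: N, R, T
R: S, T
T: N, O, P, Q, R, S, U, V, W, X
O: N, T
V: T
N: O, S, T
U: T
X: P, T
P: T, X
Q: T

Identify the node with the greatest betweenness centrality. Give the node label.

Unnormalized betweenness of each node: N:1/2, O:0, P:0, Q:0, R:0, S:1/2, T:40, U:0, V:0, W:0, X:0.
T has the largest value, 40, making it the main broker — the node through which the most shortest paths run.

T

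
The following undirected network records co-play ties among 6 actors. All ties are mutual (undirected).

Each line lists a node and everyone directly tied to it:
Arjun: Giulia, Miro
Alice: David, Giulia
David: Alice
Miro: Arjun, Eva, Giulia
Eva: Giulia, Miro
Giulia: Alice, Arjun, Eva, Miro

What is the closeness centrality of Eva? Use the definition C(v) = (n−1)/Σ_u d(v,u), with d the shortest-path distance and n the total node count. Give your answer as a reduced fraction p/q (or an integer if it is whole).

5/9

Distances from Eva: Alice:2, Arjun:2, David:3, Giulia:1, Miro:1. Sum = 9.
n = 6, so closeness = 5/9.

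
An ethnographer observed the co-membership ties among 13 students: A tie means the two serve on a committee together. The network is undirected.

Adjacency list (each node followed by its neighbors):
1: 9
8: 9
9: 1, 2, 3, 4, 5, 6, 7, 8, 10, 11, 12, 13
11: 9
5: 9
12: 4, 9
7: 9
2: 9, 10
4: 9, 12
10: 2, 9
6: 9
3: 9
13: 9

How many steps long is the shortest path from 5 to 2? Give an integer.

One shortest route is 5 – 9 – 2, which uses 2 edges, and 5 and 2 are not directly tied, so nothing shorter exists. So d(5,2) = 2.

2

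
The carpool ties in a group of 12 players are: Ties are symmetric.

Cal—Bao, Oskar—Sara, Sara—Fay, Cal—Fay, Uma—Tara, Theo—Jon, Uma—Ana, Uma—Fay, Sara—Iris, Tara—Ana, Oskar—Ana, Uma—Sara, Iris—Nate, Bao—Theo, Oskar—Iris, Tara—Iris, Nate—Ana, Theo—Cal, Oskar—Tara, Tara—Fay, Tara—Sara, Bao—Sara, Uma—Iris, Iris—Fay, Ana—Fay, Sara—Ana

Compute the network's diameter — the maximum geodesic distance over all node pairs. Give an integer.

Eccentricity of each node (its greatest distance to any other): Ana:4, Bao:3, Cal:3, Fay:3, Iris:4, Jon:5, Nate:5, Oskar:4, Sara:3, Tara:4, Theo:4, Uma:4.
The maximum eccentricity is 5, realized for instance by the pair Nate–Jon via Nate – Ana – Sara – Bao – Theo – Jon. So the diameter is 5.

5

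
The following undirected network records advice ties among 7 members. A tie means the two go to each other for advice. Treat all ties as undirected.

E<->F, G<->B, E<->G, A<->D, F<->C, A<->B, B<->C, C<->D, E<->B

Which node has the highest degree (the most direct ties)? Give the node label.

Degrees — A:2, B:4, C:3, D:2, E:3, F:2, G:2.
The maximum is 4, attained only by B.

B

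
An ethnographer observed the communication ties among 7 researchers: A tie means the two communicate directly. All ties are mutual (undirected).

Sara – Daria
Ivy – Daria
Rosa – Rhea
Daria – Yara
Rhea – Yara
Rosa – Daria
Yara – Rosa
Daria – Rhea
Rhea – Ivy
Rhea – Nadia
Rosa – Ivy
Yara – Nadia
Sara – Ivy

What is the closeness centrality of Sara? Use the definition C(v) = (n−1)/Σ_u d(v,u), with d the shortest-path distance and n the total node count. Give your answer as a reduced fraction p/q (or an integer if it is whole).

Distances from Sara: Daria:1, Ivy:1, Nadia:3, Rhea:2, Rosa:2, Yara:2. Sum = 11.
n = 7, so closeness = 6/11.

6/11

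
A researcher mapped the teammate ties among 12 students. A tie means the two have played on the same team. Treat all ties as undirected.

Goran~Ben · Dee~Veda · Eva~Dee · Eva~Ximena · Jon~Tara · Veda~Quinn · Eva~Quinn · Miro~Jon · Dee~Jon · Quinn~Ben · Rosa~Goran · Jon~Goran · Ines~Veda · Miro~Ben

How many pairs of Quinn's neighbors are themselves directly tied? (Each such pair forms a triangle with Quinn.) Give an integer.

0

Quinn's neighbors are Ben, Eva, and Veda, but none of them are tied to each other, so no triangle contains Quinn.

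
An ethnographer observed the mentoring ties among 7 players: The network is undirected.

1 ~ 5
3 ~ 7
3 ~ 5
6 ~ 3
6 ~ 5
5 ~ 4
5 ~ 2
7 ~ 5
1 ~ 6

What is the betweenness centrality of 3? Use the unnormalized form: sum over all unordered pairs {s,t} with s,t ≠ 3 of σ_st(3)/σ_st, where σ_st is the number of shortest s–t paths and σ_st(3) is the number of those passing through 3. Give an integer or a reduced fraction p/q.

1/2

Pairs whose geodesics pass through 3 — 7–6: 1/2.
All other pairs contribute 0.
Summing the contributions gives betweenness(3) = 1/2.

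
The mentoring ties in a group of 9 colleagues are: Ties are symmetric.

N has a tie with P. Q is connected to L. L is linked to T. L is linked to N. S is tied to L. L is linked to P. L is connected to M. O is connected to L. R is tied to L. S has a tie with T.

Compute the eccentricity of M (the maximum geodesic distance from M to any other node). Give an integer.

2

Distances from M: L:1, N:2, O:2, P:2, Q:2, R:2, S:2, T:2.
The largest is 2 (to N, Q, P, T, O, S, and R), so the eccentricity of M is 2.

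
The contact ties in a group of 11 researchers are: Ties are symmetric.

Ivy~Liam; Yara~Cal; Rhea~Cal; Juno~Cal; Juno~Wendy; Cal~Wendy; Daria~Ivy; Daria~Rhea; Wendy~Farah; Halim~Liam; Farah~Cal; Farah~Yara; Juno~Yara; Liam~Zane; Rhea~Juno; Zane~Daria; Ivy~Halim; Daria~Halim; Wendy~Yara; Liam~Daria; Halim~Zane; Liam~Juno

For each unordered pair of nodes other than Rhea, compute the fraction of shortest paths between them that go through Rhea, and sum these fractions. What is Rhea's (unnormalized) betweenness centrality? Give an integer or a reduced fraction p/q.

73/12

Pairs whose geodesics pass through Rhea — Cal–Zane: 1/2; Cal–Ivy: 1/2; Cal–Daria: 1; Cal–Halim: 1/2; Wendy–Daria: 2/3; Juno–Daria: 1/2; Yara–Daria: 2/3; Farah–Zane: 1/4; Farah–Ivy: 1/4; Farah–Daria: 1; Farah–Halim: 1/4.
All other pairs contribute 0.
Summing the contributions gives betweenness(Rhea) = 73/12.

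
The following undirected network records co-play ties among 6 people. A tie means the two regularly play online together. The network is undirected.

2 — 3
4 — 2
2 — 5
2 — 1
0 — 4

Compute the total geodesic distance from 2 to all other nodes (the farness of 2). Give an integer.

6

Distances from 2: 0:2, 1:1, 3:1, 4:1, 5:1.
Sum = 2 + 1 + 1 + 1 + 1 = 6.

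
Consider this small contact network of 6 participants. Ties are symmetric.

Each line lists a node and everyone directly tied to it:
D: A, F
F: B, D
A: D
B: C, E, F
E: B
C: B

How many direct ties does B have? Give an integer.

3

B is directly tied to C, E, and F. That is 3 neighbors, so the degree of B is 3.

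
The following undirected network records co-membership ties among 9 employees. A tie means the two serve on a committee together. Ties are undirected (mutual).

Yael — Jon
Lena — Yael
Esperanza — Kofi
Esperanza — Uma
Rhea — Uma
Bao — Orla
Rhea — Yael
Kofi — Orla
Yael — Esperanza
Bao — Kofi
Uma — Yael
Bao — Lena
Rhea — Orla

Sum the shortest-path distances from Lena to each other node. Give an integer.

14

Distances from Lena: Bao:1, Esperanza:2, Jon:2, Kofi:2, Orla:2, Rhea:2, Uma:2, Yael:1.
Sum = 1 + 2 + 2 + 2 + 2 + 2 + 2 + 1 = 14.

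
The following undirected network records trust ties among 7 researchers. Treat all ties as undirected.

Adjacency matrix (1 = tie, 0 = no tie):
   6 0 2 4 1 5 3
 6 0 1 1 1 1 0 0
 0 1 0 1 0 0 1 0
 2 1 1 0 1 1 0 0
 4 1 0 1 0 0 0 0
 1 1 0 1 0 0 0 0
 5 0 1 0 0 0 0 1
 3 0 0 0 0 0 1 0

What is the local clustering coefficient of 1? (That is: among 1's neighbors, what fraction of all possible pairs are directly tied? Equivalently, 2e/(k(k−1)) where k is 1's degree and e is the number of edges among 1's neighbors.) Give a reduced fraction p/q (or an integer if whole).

1's neighbors: 2 and 6 (k = 2).
Possible neighbor pairs: C(2,2) = 1. Edges among them: 2–6 → e = 1.
Clustering(1) = 1/1.

1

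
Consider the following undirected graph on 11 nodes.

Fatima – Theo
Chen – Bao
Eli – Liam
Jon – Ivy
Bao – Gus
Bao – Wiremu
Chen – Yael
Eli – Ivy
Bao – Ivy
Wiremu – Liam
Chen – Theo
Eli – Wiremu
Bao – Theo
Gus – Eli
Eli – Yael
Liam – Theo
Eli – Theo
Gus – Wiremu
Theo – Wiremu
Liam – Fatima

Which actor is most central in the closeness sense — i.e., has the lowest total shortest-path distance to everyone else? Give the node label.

Farness (sum of distances to all others) for each node — Bao:15, Chen:18, Eli:14, Fatima:23, Gus:19, Ivy:18, Jon:27, Liam:17, Theo:15, Wiremu:16, Yael:20.
The smallest farness is 14, for Eli, so Eli has the highest closeness.

Eli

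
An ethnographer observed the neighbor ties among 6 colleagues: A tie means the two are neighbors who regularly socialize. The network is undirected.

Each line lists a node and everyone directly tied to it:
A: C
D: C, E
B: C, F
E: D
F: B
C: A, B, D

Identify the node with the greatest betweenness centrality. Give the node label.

C

Unnormalized betweenness of each node: A:0, B:4, C:8, D:4, E:0, F:0.
C has the largest value, 8, making it the main broker — the node through which the most shortest paths run.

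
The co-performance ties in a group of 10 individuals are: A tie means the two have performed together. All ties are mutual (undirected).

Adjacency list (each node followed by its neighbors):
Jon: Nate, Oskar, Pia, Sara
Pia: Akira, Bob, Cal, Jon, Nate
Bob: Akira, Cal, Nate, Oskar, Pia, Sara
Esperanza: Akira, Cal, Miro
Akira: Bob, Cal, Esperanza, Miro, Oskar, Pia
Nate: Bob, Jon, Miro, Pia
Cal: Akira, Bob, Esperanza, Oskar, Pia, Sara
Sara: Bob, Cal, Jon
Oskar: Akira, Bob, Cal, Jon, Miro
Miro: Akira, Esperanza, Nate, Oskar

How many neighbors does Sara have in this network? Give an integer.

Sara is directly tied to Bob, Cal, and Jon. That is 3 neighbors, so the degree of Sara is 3.

3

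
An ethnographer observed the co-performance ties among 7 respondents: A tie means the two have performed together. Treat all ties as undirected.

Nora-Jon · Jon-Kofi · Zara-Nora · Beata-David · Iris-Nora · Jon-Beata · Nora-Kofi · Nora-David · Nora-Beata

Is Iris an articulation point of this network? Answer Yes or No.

No

Even without Iris, every remaining node can still reach every other (the residual graph is connected), so Iris is not a cut vertex.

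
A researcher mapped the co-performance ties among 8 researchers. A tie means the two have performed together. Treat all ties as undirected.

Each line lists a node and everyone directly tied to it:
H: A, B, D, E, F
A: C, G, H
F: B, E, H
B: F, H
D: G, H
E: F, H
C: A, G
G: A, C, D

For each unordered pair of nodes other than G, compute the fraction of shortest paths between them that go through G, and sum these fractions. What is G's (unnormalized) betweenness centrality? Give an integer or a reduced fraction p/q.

3/2

Pairs whose geodesics pass through G — A–D: 1/2; C–D: 1.
All other pairs contribute 0.
Summing the contributions gives betweenness(G) = 3/2.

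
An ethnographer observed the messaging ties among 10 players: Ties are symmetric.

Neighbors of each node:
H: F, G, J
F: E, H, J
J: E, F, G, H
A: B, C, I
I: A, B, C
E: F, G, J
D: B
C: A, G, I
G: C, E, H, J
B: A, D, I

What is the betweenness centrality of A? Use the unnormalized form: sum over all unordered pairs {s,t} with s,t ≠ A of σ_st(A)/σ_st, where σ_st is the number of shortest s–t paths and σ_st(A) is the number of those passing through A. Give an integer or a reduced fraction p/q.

Pairs whose geodesics pass through A — C–B: 1/2; C–D: 1/2; B–J: 1/2; B–G: 1/2; B–E: 1/2; B–F: 3/6; B–H: 1/2; D–J: 1/2; D–G: 1/2; D–E: 1/2; D–F: 3/6; D–H: 1/2.
All other pairs contribute 0.
Summing the contributions gives betweenness(A) = 6.

6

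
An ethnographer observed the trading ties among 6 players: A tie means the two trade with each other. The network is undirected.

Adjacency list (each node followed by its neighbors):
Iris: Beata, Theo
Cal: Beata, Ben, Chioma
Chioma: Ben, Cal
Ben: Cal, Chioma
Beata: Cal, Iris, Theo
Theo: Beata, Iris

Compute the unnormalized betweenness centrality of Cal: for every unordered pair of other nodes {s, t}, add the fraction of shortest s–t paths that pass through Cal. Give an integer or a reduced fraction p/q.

Pairs whose geodesics pass through Cal — Ben–Beata: 1; Ben–Theo: 1; Ben–Iris: 1; Chioma–Beata: 1; Chioma–Theo: 1; Chioma–Iris: 1.
All other pairs contribute 0.
Summing the contributions gives betweenness(Cal) = 6.

6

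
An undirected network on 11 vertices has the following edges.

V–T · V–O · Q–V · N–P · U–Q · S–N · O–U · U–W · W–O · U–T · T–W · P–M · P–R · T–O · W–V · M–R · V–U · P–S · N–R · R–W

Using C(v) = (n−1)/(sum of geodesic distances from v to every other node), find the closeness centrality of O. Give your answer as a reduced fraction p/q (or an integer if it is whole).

Distances from O: M:3, N:3, P:3, Q:2, R:2, S:4, T:1, U:1, V:1, W:1. Sum = 21.
n = 11, so closeness = 10/21.

10/21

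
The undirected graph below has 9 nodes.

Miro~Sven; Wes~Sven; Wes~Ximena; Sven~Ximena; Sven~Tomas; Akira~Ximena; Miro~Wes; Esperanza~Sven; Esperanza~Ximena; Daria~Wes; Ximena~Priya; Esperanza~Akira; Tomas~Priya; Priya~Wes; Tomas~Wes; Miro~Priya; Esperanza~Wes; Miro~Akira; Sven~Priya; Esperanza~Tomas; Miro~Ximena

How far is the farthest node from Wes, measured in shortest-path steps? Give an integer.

2

Distances from Wes: Akira:2, Daria:1, Esperanza:1, Miro:1, Priya:1, Sven:1, Tomas:1, Ximena:1.
The largest is 2 (to Akira), so the eccentricity of Wes is 2.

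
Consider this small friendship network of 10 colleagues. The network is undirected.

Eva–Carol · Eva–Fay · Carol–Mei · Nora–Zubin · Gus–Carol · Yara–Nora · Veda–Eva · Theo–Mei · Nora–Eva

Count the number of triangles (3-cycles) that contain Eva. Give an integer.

Eva's neighbors are Carol, Fay, Nora, and Veda, but none of them are tied to each other, so no triangle contains Eva.

0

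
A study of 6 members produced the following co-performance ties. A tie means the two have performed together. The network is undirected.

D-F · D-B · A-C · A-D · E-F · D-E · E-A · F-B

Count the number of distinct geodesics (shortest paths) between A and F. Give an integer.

The shortest distance is 2. The length-2 paths are: A–D–F; A–E–F.
That gives 2 distinct shortest paths.

2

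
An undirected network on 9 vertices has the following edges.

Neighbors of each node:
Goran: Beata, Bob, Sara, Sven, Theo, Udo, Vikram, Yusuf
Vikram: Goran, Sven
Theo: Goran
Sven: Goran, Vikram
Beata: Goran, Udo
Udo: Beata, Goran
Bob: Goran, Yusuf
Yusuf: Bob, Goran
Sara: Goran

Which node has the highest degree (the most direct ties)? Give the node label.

Degrees — Beata:2, Bob:2, Goran:8, Sara:1, Sven:2, Theo:1, Udo:2, Vikram:2, Yusuf:2.
The maximum is 8, attained only by Goran.

Goran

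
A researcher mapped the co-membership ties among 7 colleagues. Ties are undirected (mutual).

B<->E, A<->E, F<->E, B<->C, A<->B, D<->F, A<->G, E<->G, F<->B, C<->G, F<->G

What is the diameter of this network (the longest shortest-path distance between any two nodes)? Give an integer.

Eccentricity of each node (its greatest distance to any other): A:3, B:2, C:3, D:3, E:2, F:2, G:2.
The maximum eccentricity is 3, realized for instance by the pair A–D via A – G – F – D. So the diameter is 3.

3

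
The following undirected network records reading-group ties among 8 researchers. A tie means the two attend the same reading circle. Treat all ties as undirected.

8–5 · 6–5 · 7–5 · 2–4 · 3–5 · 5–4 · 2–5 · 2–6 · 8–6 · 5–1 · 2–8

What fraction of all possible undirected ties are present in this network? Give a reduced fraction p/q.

There are 11 edges and 8 nodes, so the maximum possible is C(8,2) = 28.
Density = 11/28.

11/28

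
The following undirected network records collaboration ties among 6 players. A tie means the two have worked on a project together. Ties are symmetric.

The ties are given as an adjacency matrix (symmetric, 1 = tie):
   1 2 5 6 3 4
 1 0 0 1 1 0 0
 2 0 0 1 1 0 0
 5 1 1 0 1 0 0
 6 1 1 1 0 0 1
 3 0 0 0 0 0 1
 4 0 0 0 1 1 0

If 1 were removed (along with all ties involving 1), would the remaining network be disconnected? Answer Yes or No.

Even without 1, every remaining node can still reach every other (the residual graph is connected), so 1 is not a cut vertex.

No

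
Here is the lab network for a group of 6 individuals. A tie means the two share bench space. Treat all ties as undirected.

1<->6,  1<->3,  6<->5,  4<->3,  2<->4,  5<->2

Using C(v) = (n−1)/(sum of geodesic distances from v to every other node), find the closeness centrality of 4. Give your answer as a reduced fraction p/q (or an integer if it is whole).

Distances from 4: 1:2, 2:1, 3:1, 5:2, 6:3. Sum = 9.
n = 6, so closeness = 5/9.

5/9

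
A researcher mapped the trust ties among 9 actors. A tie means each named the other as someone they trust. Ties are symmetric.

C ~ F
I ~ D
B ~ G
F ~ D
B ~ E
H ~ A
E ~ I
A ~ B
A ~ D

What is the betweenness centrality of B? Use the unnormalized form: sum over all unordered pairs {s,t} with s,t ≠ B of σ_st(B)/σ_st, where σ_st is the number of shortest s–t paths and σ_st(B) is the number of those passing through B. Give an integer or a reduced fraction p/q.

Pairs whose geodesics pass through B — A–E: 1; A–G: 1; H–E: 1; H–G: 1; E–G: 1; C–G: 1; F–G: 1; I–G: 1; D–G: 1.
All other pairs contribute 0.
Summing the contributions gives betweenness(B) = 9.

9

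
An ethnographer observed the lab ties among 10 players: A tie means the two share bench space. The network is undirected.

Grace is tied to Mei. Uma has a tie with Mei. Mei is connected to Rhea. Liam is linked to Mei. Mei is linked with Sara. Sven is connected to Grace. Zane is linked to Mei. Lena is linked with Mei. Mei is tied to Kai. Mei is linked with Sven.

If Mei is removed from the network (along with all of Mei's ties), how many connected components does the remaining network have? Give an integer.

8

Without Mei, the remaining ties split the others into: {Grace, Sven}; {Lena}; {Rhea}; {Zane}; {Uma}; {Liam}; {Sara}; {Kai}.
That's 8 separate components.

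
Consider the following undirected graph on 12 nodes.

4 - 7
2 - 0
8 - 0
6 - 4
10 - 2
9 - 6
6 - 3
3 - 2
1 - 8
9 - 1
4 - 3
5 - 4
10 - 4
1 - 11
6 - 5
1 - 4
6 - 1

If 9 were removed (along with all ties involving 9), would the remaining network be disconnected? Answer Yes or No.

No

Even without 9, every remaining node can still reach every other (the residual graph is connected), so 9 is not a cut vertex.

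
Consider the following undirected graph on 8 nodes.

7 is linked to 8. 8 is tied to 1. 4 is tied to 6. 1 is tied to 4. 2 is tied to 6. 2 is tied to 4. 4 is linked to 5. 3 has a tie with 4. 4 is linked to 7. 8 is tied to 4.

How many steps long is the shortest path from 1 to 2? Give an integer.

One shortest route is 1 – 4 – 2, which uses 2 edges, and 1 and 2 are not directly tied, so nothing shorter exists. So d(1,2) = 2.

2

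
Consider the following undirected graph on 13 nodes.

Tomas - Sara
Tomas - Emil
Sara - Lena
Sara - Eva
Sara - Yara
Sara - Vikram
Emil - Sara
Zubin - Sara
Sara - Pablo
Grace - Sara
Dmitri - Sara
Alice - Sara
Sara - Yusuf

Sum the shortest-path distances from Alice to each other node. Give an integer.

Distances from Alice: Dmitri:2, Emil:2, Eva:2, Grace:2, Lena:2, Pablo:2, Sara:1, Tomas:2, Vikram:2, Yara:2, Yusuf:2, Zubin:2.
Sum = 2 + 2 + 2 + 2 + 2 + 2 + 1 + 2 + 2 + 2 + 2 + 2 = 23.

23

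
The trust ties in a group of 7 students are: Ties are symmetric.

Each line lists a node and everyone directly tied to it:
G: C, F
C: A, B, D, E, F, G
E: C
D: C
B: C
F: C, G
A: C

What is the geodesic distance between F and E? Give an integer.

One shortest route is F – C – E, which uses 2 edges, and F and E are not directly tied, so nothing shorter exists. So d(F,E) = 2.

2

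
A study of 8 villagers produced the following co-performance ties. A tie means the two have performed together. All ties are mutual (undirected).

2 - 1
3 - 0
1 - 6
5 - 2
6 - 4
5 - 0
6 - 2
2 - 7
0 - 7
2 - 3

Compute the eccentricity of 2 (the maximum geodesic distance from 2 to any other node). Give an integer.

2

Distances from 2: 0:2, 1:1, 3:1, 4:2, 5:1, 6:1, 7:1.
The largest is 2 (to 0 and 4), so the eccentricity of 2 is 2.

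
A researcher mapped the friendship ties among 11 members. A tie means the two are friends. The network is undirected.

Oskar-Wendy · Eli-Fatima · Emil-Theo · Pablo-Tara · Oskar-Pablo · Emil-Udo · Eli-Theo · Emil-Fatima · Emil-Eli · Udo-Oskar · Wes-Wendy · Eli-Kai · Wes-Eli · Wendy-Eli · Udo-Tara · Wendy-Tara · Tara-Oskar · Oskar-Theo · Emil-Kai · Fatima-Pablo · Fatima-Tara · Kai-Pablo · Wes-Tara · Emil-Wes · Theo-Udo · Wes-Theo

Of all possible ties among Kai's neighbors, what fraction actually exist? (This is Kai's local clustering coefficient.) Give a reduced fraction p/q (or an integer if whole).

1/3

Kai's neighbors: Eli, Emil, and Pablo (k = 3).
Possible neighbor pairs: C(3,2) = 3. Edges among them: Eli–Emil → e = 1.
Clustering(Kai) = 1/3.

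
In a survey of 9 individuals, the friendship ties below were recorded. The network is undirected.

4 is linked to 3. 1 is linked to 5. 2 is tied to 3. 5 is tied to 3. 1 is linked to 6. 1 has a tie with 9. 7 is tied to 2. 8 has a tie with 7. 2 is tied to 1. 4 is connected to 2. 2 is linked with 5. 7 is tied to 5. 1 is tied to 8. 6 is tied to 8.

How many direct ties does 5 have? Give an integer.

4

5 is directly tied to 1, 2, 3, and 7. That is 4 neighbors, so the degree of 5 is 4.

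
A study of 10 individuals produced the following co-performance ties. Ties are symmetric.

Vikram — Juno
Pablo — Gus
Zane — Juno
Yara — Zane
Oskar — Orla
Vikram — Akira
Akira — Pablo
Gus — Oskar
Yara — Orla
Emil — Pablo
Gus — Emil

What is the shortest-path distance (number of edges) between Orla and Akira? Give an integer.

One shortest route is Orla – Oskar – Gus – Pablo – Akira, which uses 4 edges, and at distance 3 from Orla we only reach {Emil, Juno, Pablo}, which does not include Akira. So d(Orla,Akira) = 4.

4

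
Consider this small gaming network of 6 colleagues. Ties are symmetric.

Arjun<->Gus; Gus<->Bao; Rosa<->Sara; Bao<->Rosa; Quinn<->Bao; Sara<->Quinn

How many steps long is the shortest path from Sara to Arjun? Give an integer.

4

One shortest route is Sara – Quinn – Bao – Gus – Arjun, which uses 4 edges, and at distance 3 from Sara we only reach {Gus}, which does not include Arjun. So d(Sara,Arjun) = 4.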